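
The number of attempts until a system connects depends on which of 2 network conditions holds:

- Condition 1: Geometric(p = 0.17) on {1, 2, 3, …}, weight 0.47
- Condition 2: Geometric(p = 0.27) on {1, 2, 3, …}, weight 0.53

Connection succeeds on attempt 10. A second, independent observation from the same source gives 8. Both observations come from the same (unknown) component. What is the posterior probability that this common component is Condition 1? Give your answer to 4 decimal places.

0.7328

Apply Bayes' rule: the posterior for each component is proportional to its prior times its likelihood at x.
Since both observations come from the same component, the likelihood for component k is f_k(x₁)·f_k(x₂).
  p_1 = [0.0317798] × [0.0461313] = 0.00146605
  p_2 = [0.0158953] × [0.029828] = 0.000474125
Prior × likelihood for each component:
  π_1·p_1 = 0.47 × 0.00146605 = 0.000689041
  π_2·p_2 = 0.53 × 0.000474125 = 0.000251287
Denominator: 0.000689041 + 0.000251287 = 0.000940328
So the posterior for Condition 1 is 0.000689041 / 0.000940328 ≈ 0.7328.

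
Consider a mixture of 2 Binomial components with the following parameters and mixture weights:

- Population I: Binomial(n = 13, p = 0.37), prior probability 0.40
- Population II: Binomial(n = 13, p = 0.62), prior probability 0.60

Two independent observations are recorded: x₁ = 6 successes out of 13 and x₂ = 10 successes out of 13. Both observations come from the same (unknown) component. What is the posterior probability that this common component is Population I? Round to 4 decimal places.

0.0264

By Bayes' theorem, P(k | x) = π_k f_k(x) / Σ_j π_j f_j(x).
Since both observations come from the same component, the likelihood for component k is f_k(x₁)·f_k(x₂).
  L_I = [0.173425] × [0.00343878] = 0.000596371
  L_II = [0.11152] × [0.131715] = 0.0146888
Prior × likelihood for each component:
  π_I·L_I = 0.40 × 0.000596371 = 0.000238548
  π_II·L_II = 0.60 × 0.0146888 = 0.00881328
Denominator: 0.000238548 + 0.00881328 = 0.00905183
Responsibility of Population I: 0.000238548 / 0.00905183 ≈ 0.0264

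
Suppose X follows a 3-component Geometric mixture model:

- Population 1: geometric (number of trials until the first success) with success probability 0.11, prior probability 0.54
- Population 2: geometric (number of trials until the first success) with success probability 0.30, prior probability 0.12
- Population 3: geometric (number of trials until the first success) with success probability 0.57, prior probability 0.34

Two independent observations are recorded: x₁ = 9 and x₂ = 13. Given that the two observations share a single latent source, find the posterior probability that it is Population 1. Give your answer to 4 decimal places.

By Bayes' theorem, P(k | x) = π_k f_k(x) / Σ_j π_j f_j(x).
Since both observations come from the same component, the likelihood for component k is f_k(x₁)·f_k(x₂).
  p_1 = [0.11·(1−0.11)^8 = 0.11·0.393659 = 0.0433025] × [0.0271689] = 0.00117648
  p_2 = [0.30·(1−0.30)^8 = 0.30·0.057648 = 0.0172944] × [0.00415239] = 7.1813e-05
  p_3 = [0.57·(1−0.57)^8 = 0.57·0.00116882 = 0.000666227] × [2.2777e-05] = 1.51747e-08
Prior × likelihood for each component:
  π_1·p_1 = 0.54 × 0.00117648 = 0.000635301
  π_2·p_2 = 0.12 × 7.1813e-05 = 8.61756e-06
  π_3·p_3 = 0.34 × 1.51747e-08 = 5.15938e-09
Sum: 0.000635301 + 8.61756e-06 + 5.15938e-09 = 0.000643923
P(Population 1 | x₁, x₂) = 0.000635301 / 0.000643923 ≈ 0.9866

0.9866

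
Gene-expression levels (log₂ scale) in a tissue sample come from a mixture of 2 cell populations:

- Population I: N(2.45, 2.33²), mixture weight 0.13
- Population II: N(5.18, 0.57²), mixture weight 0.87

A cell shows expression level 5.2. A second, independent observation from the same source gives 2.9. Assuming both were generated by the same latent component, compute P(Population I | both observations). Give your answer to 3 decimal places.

0.929

The responsibility of component k is π_k f_k(x) divided by Σ_j π_j f_j(x).
Since both observations come from the same component, the likelihood for component k is f_k(x₁)·f_k(x₂).
  f_I = [0.085323] × [0.168056] = 0.0143391
  f_II = [0.699468] × [0.00023479] = 0.000164228
Multiply by the mixture weights:
  π_I·f_I = 0.13 × 0.0143391 = 0.00186408
  π_II·f_II = 0.87 × 0.000164228 = 0.000142878
Sum: 0.00186408 + 0.000142878 = 0.00200696
Responsibility of Population I: 0.00186408 / 0.00200696 ≈ 0.929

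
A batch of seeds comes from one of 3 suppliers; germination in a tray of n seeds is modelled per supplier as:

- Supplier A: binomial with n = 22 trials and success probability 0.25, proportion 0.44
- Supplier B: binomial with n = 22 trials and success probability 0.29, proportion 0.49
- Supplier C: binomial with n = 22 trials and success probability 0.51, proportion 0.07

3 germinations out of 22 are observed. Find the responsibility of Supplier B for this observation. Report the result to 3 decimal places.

Posterior ∝ prior × likelihood, so P(k | x) ∝ π_k f_k(x); normalise over all components.
Evaluate each component's likelihood at the observed value:
  f_A = 0.101743
  f_B = 0.0560562
  f_C = 0.000265434
Unnormalised posteriors:
  π_A·f_A = 0.44 × 0.101743 = 0.0447669
  π_B·f_B = 0.49 × 0.0560562 = 0.0274675
  π_C·f_C = 0.07 × 0.000265434 = 1.85804e-05
Normaliser: 0.0447669 + 0.0274675 + 1.85804e-05 = 0.072253
P(Supplier B | data) ≈ 0.380

0.380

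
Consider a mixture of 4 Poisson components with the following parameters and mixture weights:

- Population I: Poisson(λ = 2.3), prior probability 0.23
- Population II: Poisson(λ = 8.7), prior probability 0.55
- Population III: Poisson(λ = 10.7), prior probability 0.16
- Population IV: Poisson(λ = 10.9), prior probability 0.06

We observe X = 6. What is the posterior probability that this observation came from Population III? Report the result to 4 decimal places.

0.1074

By Bayes' theorem, P(k | x) = π_k f_k(x) / Σ_j π_j f_j(x).
Component likelihoods at x = 6:
  f_I = e^(−2.3)·2.3^6/6! = 0.0206138
  f_II = e^(−8.7)·8.7^6/6! = 0.100328
  f_III = e^(−10.7)·10.7^6/6! = 0.0469915
  f_IV = e^(−10.9)·10.9^6/6! = 0.0429949
Unnormalised posteriors:
  π_I·f_I = 0.23 × 0.0206138 = 0.00474116
  π_II·f_II = 0.55 × 0.100328 = 0.0551803
  π_III·f_III = 0.16 × 0.0469915 = 0.00751864
  π_IV·f_IV = 0.06 × 0.0429949 = 0.00257969
Denominator: 0.00474116 + 0.0551803 + 0.00751864 + 0.00257969 = 0.0700198
P(Population III | 6) = 0.00751864 / 0.0700198 ≈ 0.1074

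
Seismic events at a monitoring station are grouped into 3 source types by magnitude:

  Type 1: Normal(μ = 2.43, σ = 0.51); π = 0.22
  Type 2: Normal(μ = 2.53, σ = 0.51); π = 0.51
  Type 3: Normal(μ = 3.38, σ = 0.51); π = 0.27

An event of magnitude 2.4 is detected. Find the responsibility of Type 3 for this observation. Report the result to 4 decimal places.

0.0564

The responsibility of component k is π_k f_k(x) divided by Σ_j π_j f_j(x).
Component likelihoods at x = 2.4:
  p_1 = 0.780888
  p_2 = 0.757235
  p_3 = 0.123464
Multiply by the mixture weights:
  π_1·p_1 = 0.22 × 0.780888 = 0.171795
  π_2·p_2 = 0.51 × 0.757235 = 0.38619
  π_3·p_3 = 0.27 × 0.123464 = 0.0333352
Denominator: 0.171795 + 0.38619 + 0.0333352 = 0.59132
Responsibility of Type 3: 0.0333352 / 0.59132 ≈ 0.0564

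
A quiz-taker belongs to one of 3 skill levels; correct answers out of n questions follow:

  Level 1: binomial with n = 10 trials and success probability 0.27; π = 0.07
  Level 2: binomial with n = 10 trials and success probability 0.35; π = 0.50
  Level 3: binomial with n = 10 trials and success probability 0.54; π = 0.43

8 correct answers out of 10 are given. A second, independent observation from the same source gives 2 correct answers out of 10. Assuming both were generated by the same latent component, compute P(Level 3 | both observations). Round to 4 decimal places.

By Bayes' theorem, P(k | x) = P(Z=k) f_k(x) / Σ_j P(Z=j) f_j(x).
Since both observations come from the same component, the likelihood for component k is f_k(x₁)·f_k(x₂).
  L_1 = [0.00067728] × [0.264559] = 0.000179181
  L_2 = [0.00428138] × [0.175653] = 0.000752037
  L_3 = [0.0688459] × [0.0263065] = 0.00181109
Prior × likelihood for each component:
  P(Z=1)·L_1 = 0.07 × 0.000179181 = 1.25427e-05
  P(Z=2)·L_2 = 0.50 × 0.000752037 = 0.000376018
  P(Z=3)·L_3 = 0.43 × 0.00181109 = 0.00077877
Sum: 1.25427e-05 + 0.000376018 + 0.00077877 = 0.00116733
P(Level 3 | data) = 0.00077877 / 0.00116733 ≈ 0.6671

0.6671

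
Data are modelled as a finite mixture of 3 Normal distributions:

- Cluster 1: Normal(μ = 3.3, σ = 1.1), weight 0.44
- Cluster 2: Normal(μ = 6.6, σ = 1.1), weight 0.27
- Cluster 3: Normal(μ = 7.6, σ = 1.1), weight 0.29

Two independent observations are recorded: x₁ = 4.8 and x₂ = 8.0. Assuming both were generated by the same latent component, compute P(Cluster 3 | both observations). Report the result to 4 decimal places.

0.2523

P(component k | x) = π_k·f_k(x) / marginal(x), where marginal(x) = Σ_j π_j·f_j(x).
Since both observations come from the same component, the likelihood for component k is f_k(x₁)·f_k(x₂).
  f_1 = [0.14313] × [3.93762e-05] = 5.63593e-06
  f_2 = [0.0950748] × [0.161352] = 0.0153405
  f_3 = [0.0142085] × [0.339472] = 0.00482337
Unnormalised posteriors:
  π_1·f_1 = 0.44 × 5.63593e-06 = 2.47981e-06
  π_2·f_2 = 0.27 × 0.0153405 = 0.00414194
  π_3·f_3 = 0.29 × 0.00482337 = 0.00139878
Sum: 2.47981e-06 + 0.00414194 + 0.00139878 = 0.0055432
So the posterior for Cluster 3 is 0.00139878 / 0.0055432 ≈ 0.2523.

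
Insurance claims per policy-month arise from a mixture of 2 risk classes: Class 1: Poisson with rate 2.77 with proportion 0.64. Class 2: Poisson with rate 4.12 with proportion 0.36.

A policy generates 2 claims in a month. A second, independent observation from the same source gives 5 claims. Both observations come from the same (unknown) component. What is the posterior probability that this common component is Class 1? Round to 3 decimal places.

P(component k | x) = π_k·f_k(x) / marginal(x), where marginal(x) = Σ_j π_j·f_j(x).
Since both observations come from the same component, the likelihood for component k is f_k(x₁)·f_k(x₂).
  L_1 = [e^(−2.77)·2.77^2/2! = 0.2404] × [0.0851573] = 0.0204718
  L_2 = [e^(−4.12)·4.12^2/2! = 0.13787] × [0.160698] = 0.0221556
Weight by the priors:
  π_1·L_1 = 0.64 × 0.0204718 = 0.0131019
  π_2·L_2 = 0.36 × 0.0221556 = 0.007976
Evidence: 0.0131019 + 0.007976 = 0.0210779
Responsibility of Class 1: 0.0131019 / 0.0210779 ≈ 0.622

0.622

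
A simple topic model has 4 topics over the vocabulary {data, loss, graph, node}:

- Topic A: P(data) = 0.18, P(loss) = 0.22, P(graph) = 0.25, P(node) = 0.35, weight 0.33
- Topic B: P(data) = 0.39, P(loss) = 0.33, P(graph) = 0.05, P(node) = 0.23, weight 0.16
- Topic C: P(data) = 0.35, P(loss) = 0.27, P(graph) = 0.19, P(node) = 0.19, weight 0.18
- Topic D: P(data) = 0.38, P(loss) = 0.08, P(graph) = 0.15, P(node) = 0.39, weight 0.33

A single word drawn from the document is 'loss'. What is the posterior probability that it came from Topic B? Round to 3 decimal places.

By Bayes' theorem, P(k | x) = π_k f_k(x) / Σ_j π_j f_j(x).
Categorical probabilities:
  p_A = P(loss | comp) = 0.22
  p_B = P(loss | comp) = 0.33
  p_C = P(loss | comp) = 0.27
  p_D = P(loss | comp) = 0.08
Prior × likelihood for each component:
  π_A·p_A = 0.33 × 0.22 = 0.0726
  π_B·p_B = 0.16 × 0.33 = 0.0528
  π_C·p_C = 0.18 × 0.27 = 0.0486
  π_D·p_D = 0.33 × 0.08 = 0.0264
Sum: 0.0726 + 0.0528 + 0.0486 + 0.0264 = 0.2004
Responsibility of Topic B: 0.0528 / 0.2004 ≈ 0.263

0.263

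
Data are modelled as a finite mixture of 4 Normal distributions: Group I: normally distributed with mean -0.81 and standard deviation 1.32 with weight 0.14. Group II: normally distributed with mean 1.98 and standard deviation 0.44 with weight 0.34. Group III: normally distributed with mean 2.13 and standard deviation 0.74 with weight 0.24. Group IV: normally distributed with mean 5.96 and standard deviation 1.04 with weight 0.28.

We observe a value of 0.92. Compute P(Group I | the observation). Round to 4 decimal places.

Apply Bayes' rule: the posterior for each component is proportional to its prior times its likelihood at x.
Evaluate each component's likelihood at the observed value:
  p_I = 0.12804
  p_II = 0.0497962
  p_III = 0.141612
  p_IV = 3.0488e-06
Unnormalised posteriors:
  w_I·p_I = 0.14 × 0.12804 = 0.0179256
  w_II·p_II = 0.34 × 0.0497962 = 0.0169307
  w_III·p_III = 0.24 × 0.141612 = 0.0339868
  w_IV·p_IV = 0.28 × 3.0488e-06 = 8.53664e-07
Normaliser: 0.0179256 + 0.0169307 + 0.0339868 + 8.53664e-07 = 0.0688439
P(Group I | the observation) ≈ 0.2604

0.2604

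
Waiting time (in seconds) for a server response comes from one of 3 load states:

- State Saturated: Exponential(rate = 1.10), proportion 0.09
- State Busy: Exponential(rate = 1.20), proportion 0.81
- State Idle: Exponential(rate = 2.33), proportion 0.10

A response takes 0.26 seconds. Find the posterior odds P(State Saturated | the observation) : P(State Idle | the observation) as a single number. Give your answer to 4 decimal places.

0.5850

The posterior odds equal the prior odds times the likelihood ratio: (π_i/π_j)·(f_i(x)/f_j(x)).
Component likelihoods at x = 0.26 seconds:
  p_Saturated = 1.10·e^(−1.10·0.26) = 1.10·e^(−0.2860) = 0.826389
  p_Busy = 1.20·e^(−1.20·0.26) = 1.20·e^(−0.3120) = 0.878378
  p_Idle = 2.33·e^(−2.33·0.26) = 2.33·e^(−0.6058) = 1.27134
Odds = (0.09/0.10) × (0.826389/1.27134) = 0.9 × 0.650016 ≈ 0.5850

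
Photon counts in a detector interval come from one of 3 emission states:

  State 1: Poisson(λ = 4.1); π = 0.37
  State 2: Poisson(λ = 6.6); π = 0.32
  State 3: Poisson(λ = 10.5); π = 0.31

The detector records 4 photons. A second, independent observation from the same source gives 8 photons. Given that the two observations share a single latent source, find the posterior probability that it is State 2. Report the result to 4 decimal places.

0.5984

Apply Bayes' rule: the posterior for each component is proportional to its prior times its likelihood at x.
Since both observations come from the same component, the likelihood for component k is f_k(x₁)·f_k(x₂).
  f_1 = [0.195127] × [0.0328203] = 0.00640412
  f_2 = [0.107553] × [0.121475] = 0.013065
  f_3 = [0.0139461] × [0.100902] = 0.0014072
Weight by the priors:
  π_1·f_1 = 0.37 × 0.00640412 = 0.00236953
  π_2·f_2 = 0.32 × 0.013065 = 0.00418079
  π_3·f_3 = 0.31 × 0.0014072 = 0.000436232
Normaliser: 0.00236953 + 0.00418079 + 0.000436232 = 0.00698655
P(State 2 | data) = 0.00418079 / 0.00698655 ≈ 0.5984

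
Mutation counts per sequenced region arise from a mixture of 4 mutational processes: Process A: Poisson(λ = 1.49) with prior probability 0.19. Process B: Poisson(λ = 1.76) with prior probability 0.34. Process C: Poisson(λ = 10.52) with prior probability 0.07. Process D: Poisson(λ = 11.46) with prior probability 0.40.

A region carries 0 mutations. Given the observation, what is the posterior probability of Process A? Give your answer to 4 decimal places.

P(component k | x) = P(Z=k)·f_k(x) / marginal(x), where marginal(x) = Σ_j P(Z=j)·f_j(x).
Component likelihoods at x = 0 mutations:
  f_A = e^(−1.49)·1.49^0/0! = 0.225373
  f_B = e^(−1.76)·1.76^0/0! = 0.172045
  f_C = e^(−10.52)·10.52^0/0! = 2.69912e-05
  f_D = e^(−11.46)·11.46^0/0! = 1.05435e-05
Unnormalised posteriors:
  P(Z=A)·f_A = 0.19 × 0.225373 = 0.0428208
  P(Z=B)·f_B = 0.34 × 0.172045 = 0.0584953
  P(Z=C)·f_C = 0.07 × 2.69912e-05 = 1.88938e-06
  P(Z=D)·f_D = 0.40 × 1.05435e-05 = 4.2174e-06
Marginal: 0.0428208 + 0.0584953 + 1.88938e-06 + 4.2174e-06 = 0.101322
P(Process A | data) = 0.0428208 / 0.101322 ≈ 0.4226

0.4226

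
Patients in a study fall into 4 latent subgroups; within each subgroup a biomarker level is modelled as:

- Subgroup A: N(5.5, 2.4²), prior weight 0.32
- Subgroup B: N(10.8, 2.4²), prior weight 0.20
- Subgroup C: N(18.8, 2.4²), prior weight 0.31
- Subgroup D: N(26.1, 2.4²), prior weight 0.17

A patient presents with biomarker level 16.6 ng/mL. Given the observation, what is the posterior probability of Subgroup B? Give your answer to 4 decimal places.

By Bayes' theorem, P(k | x) = w_k f_k(x) / Σ_j w_j f_j(x).
Evaluate each component's likelihood at the observed value:
  L_A = (1/(2.4·√(2π)))·exp(−(16.6−5.5)²/(2·2.4²)) = 0.166226·exp(-10.69531) = 3.76516e-06
  L_B = (1/(2.4·√(2π)))·exp(−(16.6−10.8)²/(2·2.4²)) = 0.166226·exp(-2.92014) = 0.00896393
  L_C = (1/(2.4·√(2π)))·exp(−(16.6−18.8)²/(2·2.4²)) = 0.166226·exp(-0.42014) = 0.109203
  L_D = (1/(2.4·√(2π)))·exp(−(16.6−26.1)²/(2·2.4²)) = 0.166226·exp(-7.83420) = 6.58186e-05
Multiply by the mixture weights:
  w_A·L_A = 0.32 × 3.76516e-06 = 1.20485e-06
  w_B·L_B = 0.20 × 0.00896393 = 0.00179279
  w_C·L_C = 0.31 × 0.109203 = 0.0338529
  w_D·L_D = 0.17 × 6.58186e-05 = 1.11892e-05
Sum: 1.20485e-06 + 0.00179279 + 0.0338529 + 1.11892e-05 = 0.0356581
Responsibility of Subgroup B: 0.00179279 / 0.0356581 ≈ 0.0503

0.0503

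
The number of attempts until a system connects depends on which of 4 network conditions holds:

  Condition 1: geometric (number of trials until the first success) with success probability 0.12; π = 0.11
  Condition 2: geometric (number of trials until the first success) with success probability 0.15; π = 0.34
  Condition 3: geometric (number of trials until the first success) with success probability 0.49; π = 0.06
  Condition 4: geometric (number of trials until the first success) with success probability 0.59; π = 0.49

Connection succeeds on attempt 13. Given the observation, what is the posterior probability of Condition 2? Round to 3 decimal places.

0.717

The responsibility of component k is π_k f_k(x) divided by Σ_j π_j f_j(x).
Geometric probabilities:
  f_1 = 0.12·(1−0.12)^12 = 0.12·0.215671 = 0.0258805
  f_2 = 0.15·(1−0.15)^12 = 0.15·0.142242 = 0.0213363
  f_3 = 0.49·(1−0.49)^12 = 0.49·0.000309629 = 0.000151718
  f_4 = 0.59·(1−0.59)^12 = 0.59·2.25635e-05 = 1.33125e-05
Multiply by the mixture weights:
  π_1·f_1 = 0.11 × 0.0258805 = 0.00284686
  π_2·f_2 = 0.34 × 0.0213363 = 0.00725433
  π_3·f_3 = 0.06 × 0.000151718 = 9.1031e-06
  π_4·f_4 = 0.49 × 1.33125e-05 = 6.52311e-06
Denominator: 0.00284686 + 0.00725433 + 9.1031e-06 + 6.52311e-06 = 0.0101168
So the posterior for Condition 2 is 0.00725433 / 0.0101168 ≈ 0.717.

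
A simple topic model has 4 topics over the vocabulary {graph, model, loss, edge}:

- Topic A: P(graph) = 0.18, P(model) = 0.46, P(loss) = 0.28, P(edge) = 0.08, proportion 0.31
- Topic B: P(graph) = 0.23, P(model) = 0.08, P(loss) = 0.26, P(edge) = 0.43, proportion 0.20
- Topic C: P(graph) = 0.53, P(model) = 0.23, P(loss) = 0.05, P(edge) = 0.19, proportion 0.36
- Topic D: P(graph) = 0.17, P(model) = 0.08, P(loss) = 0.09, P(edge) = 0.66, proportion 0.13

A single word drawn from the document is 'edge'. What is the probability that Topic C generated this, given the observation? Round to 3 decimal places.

Posterior ∝ prior × likelihood, so P(k | x) ∝ π_k f_k(x); normalise over all components.
Categorical probabilities:
  p_A = 0.08
  p_B = 0.43
  p_C = 0.19
  p_D = 0.66
Weight by the priors:
  π_A·p_A = 0.31 × 0.08 = 0.0248
  π_B·p_B = 0.20 × 0.43 = 0.086
  π_C·p_C = 0.36 × 0.19 = 0.0684
  π_D·p_D = 0.13 × 0.66 = 0.0858
Evidence: 0.0248 + 0.086 + 0.0684 + 0.0858 = 0.265
P(Topic C | the observation) ≈ 0.258

0.258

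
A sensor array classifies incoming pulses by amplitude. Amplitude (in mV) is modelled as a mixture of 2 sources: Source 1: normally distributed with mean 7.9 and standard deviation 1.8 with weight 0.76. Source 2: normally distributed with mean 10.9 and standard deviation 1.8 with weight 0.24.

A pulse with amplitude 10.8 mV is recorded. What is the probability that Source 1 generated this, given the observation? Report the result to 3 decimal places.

P(component k | x) = π_k·f_k(x) / marginal(x), where marginal(x) = Σ_j π_j·f_j(x).
Evaluate each component's likelihood at the observed value:
  L_1 = 0.0605331
  L_2 = 0.221293
Multiply by the mixture weights:
  π_1·L_1 = 0.76 × 0.0605331 = 0.0460052
  π_2·L_2 = 0.24 × 0.221293 = 0.0531103
Sum: 0.0460052 + 0.0531103 = 0.0991154
P(Source 1 | the observation) ≈ 0.464

0.464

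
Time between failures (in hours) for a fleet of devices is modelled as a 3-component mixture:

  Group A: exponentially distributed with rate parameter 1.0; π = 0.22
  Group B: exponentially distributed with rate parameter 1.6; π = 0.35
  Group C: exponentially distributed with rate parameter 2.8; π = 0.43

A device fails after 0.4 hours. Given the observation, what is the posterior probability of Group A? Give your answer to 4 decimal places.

By Bayes' theorem, P(k | x) = π_k f_k(x) / Σ_j π_j f_j(x).
Component likelihoods at x = 0.4 hours:
  f_A = 0.67032
  f_B = 0.843668
  f_C = 0.913583
Multiply by the mixture weights:
  π_A·f_A = 0.22 × 0.67032 = 0.14747
  π_B·f_B = 0.35 × 0.843668 = 0.295284
  π_C·f_C = 0.43 × 0.913583 = 0.392841
Denominator: 0.14747 + 0.295284 + 0.392841 = 0.835595
P(Group A | data) ≈ 0.1765

0.1765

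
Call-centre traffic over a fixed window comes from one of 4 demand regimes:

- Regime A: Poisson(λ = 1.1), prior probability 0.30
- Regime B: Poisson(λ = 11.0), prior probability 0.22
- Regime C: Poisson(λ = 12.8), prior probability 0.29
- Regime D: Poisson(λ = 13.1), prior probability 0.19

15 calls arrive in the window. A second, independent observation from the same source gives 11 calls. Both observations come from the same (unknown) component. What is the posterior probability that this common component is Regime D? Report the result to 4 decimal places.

0.2990

P(component k | x) = w_k·f_k(x) / marginal(x), where marginal(x) = Σ_j w_j·f_j(x).
Since both observations come from the same component, the likelihood for component k is f_k(x₁)·f_k(x₂).
  p_A = [e^(−1.1)·1.1^15/15! = 1.06333e-12] × [2.37925e-08] = 2.52992e-20
  p_B = [e^(−11.0)·11.0^15/15! = 0.0533521] × [0.119378] = 0.00636907
  p_C = [e^(−12.8)·12.8^15/15! = 0.0856408] × [0.104516] = 0.00895087
  p_D = [e^(−13.1)·13.1^15/15! = 0.0898074] × [0.0999012] = 0.00897187
Prior × likelihood for each component:
  w_A·p_A = 0.30 × 2.52992e-20 = 7.58976e-21
  w_B·p_B = 0.22 × 0.00636907 = 0.00140119
  w_C·p_C = 0.29 × 0.00895087 = 0.00259575
  w_D·p_D = 0.19 × 0.00897187 = 0.00170466
Marginal: 7.58976e-21 + 0.00140119 + 0.00259575 + 0.00170466 = 0.0057016
Responsibility of Regime D: 0.00170466 / 0.0057016 ≈ 0.2990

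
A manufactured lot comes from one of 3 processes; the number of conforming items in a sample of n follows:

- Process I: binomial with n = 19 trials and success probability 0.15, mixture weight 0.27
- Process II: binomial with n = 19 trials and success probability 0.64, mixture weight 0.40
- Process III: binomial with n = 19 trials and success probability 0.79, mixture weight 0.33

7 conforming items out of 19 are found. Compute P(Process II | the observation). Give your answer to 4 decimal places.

0.5578

The responsibility of component k is π_k f_k(x) divided by Σ_j π_j f_j(x).
Component likelihoods at x = 7 conforming items out of 19:
  L_I = 0.012246
  L_II = 0.0105007
  L_III = 7.11784e-05
Weight by the priors:
  π_I·L_I = 0.27 × 0.012246 = 0.00330641
  π_II·L_II = 0.40 × 0.0105007 = 0.00420027
  π_III·L_III = 0.33 × 7.11784e-05 = 2.34889e-05
Normaliser: 0.00330641 + 0.00420027 + 2.34889e-05 = 0.00753017
P(Process II | the observation) = 0.00420027 / 0.00753017 ≈ 0.5578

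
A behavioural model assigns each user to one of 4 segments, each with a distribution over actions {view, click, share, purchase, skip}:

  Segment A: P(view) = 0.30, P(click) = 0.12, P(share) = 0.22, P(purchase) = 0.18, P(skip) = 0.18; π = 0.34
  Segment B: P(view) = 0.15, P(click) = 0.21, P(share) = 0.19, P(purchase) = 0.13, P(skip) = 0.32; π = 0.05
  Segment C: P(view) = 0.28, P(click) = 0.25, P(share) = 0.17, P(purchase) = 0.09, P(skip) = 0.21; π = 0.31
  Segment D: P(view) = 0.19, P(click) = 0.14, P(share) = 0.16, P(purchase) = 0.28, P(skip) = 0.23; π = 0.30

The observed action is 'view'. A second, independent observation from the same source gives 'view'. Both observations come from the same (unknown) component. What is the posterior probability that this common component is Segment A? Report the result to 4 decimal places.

0.4577

Posterior ∝ prior × likelihood, so P(k | x) ∝ w_k f_k(x); normalise over all components.
Since both observations come from the same component, the likelihood for component k is f_k(x₁)·f_k(x₂).
  p_A = [0.3] × [0.3] = 0.09
  p_B = [0.15] × [0.15] = 0.0225
  p_C = [0.28] × [0.28] = 0.0784
  p_D = [0.19] × [0.19] = 0.0361
Unnormalised posteriors:
  w_A·p_A = 0.34 × 0.09 = 0.0306
  w_B·p_B = 0.05 × 0.0225 = 0.001125
  w_C·p_C = 0.31 × 0.0784 = 0.024304
  w_D·p_D = 0.30 × 0.0361 = 0.01083
Sum: 0.0306 + 0.001125 + 0.024304 + 0.01083 = 0.066859
P(Segment A | x₁,x₂) = 0.0306 / 0.066859 ≈ 0.4577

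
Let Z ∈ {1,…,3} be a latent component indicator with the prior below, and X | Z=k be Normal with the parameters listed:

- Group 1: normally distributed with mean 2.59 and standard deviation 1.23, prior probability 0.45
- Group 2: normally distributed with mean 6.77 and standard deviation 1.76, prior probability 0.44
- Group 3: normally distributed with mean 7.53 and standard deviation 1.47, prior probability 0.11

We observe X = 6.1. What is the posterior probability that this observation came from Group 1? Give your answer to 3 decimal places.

By Bayes' theorem, P(k | x) = π_k f_k(x) / Σ_j π_j f_j(x).
Evaluate each component's likelihood at the observed value:
  L_1 = (1/(1.23·√(2π)))·exp(−(6.1−2.59)²/(2·1.23²)) = 0.324343·exp(-4.07168) = 0.00552962
  L_2 = (1/(1.76·√(2π)))·exp(−(6.1−6.77)²/(2·1.76²)) = 0.226672·exp(-0.07246) = 0.210828
  L_3 = (1/(1.47·√(2π)))·exp(−(6.1−7.53)²/(2·1.47²)) = 0.271389·exp(-0.47316) = 0.169084
Weight by the priors:
  π_1·L_1 = 0.45 × 0.00552962 = 0.00248833
  π_2·L_2 = 0.44 × 0.210828 = 0.0927644
  π_3·L_3 = 0.11 × 0.169084 = 0.0185992
Normaliser: 0.00248833 + 0.0927644 + 0.0185992 = 0.113852
P(Group 1 | the observation) = 0.00248833 / 0.113852 ≈ 0.022

0.022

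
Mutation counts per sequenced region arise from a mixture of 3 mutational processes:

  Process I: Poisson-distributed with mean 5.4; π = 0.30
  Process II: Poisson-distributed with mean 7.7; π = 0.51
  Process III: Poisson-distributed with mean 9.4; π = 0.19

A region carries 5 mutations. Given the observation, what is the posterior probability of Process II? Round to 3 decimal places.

By Bayes' theorem, P(k | x) = w_k f_k(x) / Σ_j w_j f_j(x).
Poisson probabilities:
  p_I = e^(−5.4)·5.4^5/5! = 0.172821
  p_II = e^(−7.7)·7.7^5/5! = 0.102142
  p_III = e^(−9.4)·9.4^5/5! = 0.0505929
Unnormalised posteriors:
  w_I·p_I = 0.30 × 0.172821 = 0.0518464
  w_II·p_II = 0.51 × 0.102142 = 0.0520925
  w_III·p_III = 0.19 × 0.0505929 = 0.00961266
Marginal: 0.0518464 + 0.0520925 + 0.00961266 = 0.113552
P(Process II | 5 mutations) ≈ 0.459

0.459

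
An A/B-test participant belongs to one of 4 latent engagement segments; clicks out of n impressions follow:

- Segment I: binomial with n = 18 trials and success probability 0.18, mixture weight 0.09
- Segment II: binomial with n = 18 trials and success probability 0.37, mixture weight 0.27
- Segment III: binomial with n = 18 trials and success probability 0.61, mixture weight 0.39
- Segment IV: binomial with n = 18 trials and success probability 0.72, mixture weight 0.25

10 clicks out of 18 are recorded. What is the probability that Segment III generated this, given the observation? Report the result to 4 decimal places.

0.6876

P(component k | x) = P(Z=k)·f_k(x) / marginal(x), where marginal(x) = Σ_j P(Z=j)·f_j(x).
Binomial probabilities:
  p_I = C(18,10)·0.18^10·0.82^8 = 43758·3.57047e-08·0.204414 = 0.000319369
  p_II = C(18,10)·0.37^10·0.63^8 = 43758·4.80858e-05·0.0248156 = 0.0522155
  p_III = C(18,10)·0.61^10·0.39^8 = 43758·0.00713343·0.000535201 = 0.16706
  p_IV = C(18,10)·0.72^10·0.28^8 = 43758·0.0374391·3.77802e-05 = 0.0618937
Weight by the priors:
  P(Z=I)·p_I = 0.09 × 0.000319369 = 2.87432e-05
  P(Z=II)·p_II = 0.27 × 0.0522155 = 0.0140982
  P(Z=III)·p_III = 0.39 × 0.16706 = 0.0651534
  P(Z=IV)·p_IV = 0.25 × 0.0618937 = 0.0154734
Denominator: 2.87432e-05 + 0.0140982 + 0.0651534 + 0.0154734 = 0.0947538
So the posterior for Segment III is 0.0651534 / 0.0947538 ≈ 0.6876.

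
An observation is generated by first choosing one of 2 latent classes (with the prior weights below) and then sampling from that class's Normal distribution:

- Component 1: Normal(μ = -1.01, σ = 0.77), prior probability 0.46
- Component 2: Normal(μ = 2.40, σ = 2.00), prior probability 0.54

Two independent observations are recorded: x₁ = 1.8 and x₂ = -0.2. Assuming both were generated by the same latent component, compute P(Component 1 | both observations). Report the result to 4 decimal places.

By Bayes' theorem, P(k | x) = π_k f_k(x) / Σ_j π_j f_j(x).
Since both observations come from the same component, the likelihood for component k is f_k(x₁)·f_k(x₂).
  L_1 = [(1/(0.77·√(2π)))·exp(−(1.8−-1.01)²/(2·0.77²)) = 0.518107·exp(-6.65888) = 0.000664515] × [0.297938] = 0.000197984
  L_2 = [(1/(2.00·√(2π)))·exp(−(1.8−2.40)²/(2·2.00²)) = 0.199471·exp(-0.04500) = 0.190694] × [0.0856843] = 0.0163395
Multiply by the mixture weights:
  π_1·L_1 = 0.46 × 0.000197984 = 9.10726e-05
  π_2·L_2 = 0.54 × 0.0163395 = 0.00882332
Denominator: 9.10726e-05 + 0.00882332 = 0.00891439
Responsibility of Component 1: 9.10726e-05 / 0.00891439 ≈ 0.0102

0.0102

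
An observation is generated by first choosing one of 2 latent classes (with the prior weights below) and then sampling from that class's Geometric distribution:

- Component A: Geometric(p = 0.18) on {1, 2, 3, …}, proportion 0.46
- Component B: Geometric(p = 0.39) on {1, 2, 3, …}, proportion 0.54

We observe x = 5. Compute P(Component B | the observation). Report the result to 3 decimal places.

0.438

By Bayes' theorem, P(k | x) = π_k f_k(x) / Σ_j π_j f_j(x).
Geometric probabilities:
  f_A = 0.0813819
  f_B = 0.0539988
Prior × likelihood for each component:
  π_A·f_A = 0.46 × 0.0813819 = 0.0374357
  π_B·f_B = 0.54 × 0.0539988 = 0.0291593
Marginal: 0.0374357 + 0.0291593 = 0.066595
P(Component B | the observation) ≈ 0.438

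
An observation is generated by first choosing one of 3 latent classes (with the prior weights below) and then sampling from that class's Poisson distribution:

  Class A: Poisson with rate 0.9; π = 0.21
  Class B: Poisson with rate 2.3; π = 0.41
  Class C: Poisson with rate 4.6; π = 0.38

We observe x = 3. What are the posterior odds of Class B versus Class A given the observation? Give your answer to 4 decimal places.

Only the two components matter; the odds are (π_i f_i(x)) / (π_j f_j(x)).
Evaluate each component's likelihood at the observed value:
  L_A = 0.0493982
  L_B = 0.203308
  L_C = 0.163068
Posterior odds = (π_B·L_B) / (π_A·L_A) = (0.41·0.203308) / (0.21·0.0493982) = 0.0833564 / 0.0103736 ≈ 8.0354

8.0354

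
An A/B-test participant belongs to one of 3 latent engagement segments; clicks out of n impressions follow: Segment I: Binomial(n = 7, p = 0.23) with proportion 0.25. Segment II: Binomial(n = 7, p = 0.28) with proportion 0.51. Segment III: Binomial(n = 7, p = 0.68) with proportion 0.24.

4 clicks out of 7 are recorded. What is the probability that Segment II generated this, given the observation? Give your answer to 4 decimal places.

0.3690

The responsibility of component k is π_k f_k(x) divided by Σ_j π_j f_j(x).
Component likelihoods at x = 4 clicks out of 7:
  f_I = 0.0447148
  f_II = 0.0802967
  f_III = 0.245219
Unnormalised posteriors:
  π_I·f_I = 0.25 × 0.0447148 = 0.0111787
  π_II·f_II = 0.51 × 0.0802967 = 0.0409513
  π_III·f_III = 0.24 × 0.245219 = 0.0588525
Normaliser: 0.0111787 + 0.0409513 + 0.0588525 = 0.110983
P(Segment II | x) = 0.0409513 / 0.110983 ≈ 0.3690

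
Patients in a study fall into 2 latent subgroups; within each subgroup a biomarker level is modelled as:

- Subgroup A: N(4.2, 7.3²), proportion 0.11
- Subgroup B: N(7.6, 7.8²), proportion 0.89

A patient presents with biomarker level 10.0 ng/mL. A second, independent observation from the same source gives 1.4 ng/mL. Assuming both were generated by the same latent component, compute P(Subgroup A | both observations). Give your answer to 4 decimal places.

P(component k | x) = π_k·f_k(x) / marginal(x), where marginal(x) = Σ_j π_j·f_j(x).
Since both observations come from the same component, the likelihood for component k is f_k(x₁)·f_k(x₂).
  L_A = [0.0398575] × [0.0507739] = 0.00202372
  L_B = [0.0487817] × [0.0372921] = 0.00181917
Weight by the priors:
  π_A·L_A = 0.11 × 0.00202372 = 0.000222609
  π_B·L_B = 0.89 × 0.00181917 = 0.00161907
Denominator: 0.000222609 + 0.00161907 = 0.00184167
P(Subgroup A | x₁, x₂) ≈ 0.1209

0.1209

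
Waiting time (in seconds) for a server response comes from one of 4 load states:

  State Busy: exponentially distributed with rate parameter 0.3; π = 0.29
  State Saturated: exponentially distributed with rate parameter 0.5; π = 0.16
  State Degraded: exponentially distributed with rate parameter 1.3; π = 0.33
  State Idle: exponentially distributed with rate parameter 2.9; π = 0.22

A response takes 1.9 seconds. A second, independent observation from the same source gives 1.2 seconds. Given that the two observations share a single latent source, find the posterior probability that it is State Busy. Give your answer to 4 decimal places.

By Bayes' theorem, P(k | x) = P(Z=k) f_k(x) / Σ_j P(Z=j) f_j(x).
Since both observations come from the same component, the likelihood for component k is f_k(x₁)·f_k(x₂).
  p_Busy = [0.3·e^(−0.3·1.9) = 0.3·e^(−0.5700) = 0.169658] × [0.209303] = 0.0355098
  p_Saturated = [0.5·e^(−0.5·1.9) = 0.5·e^(−0.9500) = 0.193371] × [0.274406] = 0.053062
  p_Degraded = [1.3·e^(−1.3·1.9) = 1.3·e^(−2.4700) = 0.10996] × [0.273177] = 0.0300386
  p_Idle = [2.9·e^(−2.9·1.9) = 2.9·e^(−5.5100) = 0.0117337] × [0.0893415] = 0.00104831
Prior × likelihood for each component:
  P(Z=Busy)·p_Busy = 0.29 × 0.0355098 = 0.0102979
  P(Z=Saturated)·p_Saturated = 0.16 × 0.053062 = 0.00848992
  P(Z=Degraded)·p_Degraded = 0.33 × 0.0300386 = 0.00991274
  P(Z=Idle)·p_Idle = 0.22 × 0.00104831 = 0.000230628
Denominator: 0.0102979 + 0.00848992 + 0.00991274 + 0.000230628 = 0.0289311
Responsibility of State Busy: 0.0102979 / 0.0289311 ≈ 0.3559

0.3559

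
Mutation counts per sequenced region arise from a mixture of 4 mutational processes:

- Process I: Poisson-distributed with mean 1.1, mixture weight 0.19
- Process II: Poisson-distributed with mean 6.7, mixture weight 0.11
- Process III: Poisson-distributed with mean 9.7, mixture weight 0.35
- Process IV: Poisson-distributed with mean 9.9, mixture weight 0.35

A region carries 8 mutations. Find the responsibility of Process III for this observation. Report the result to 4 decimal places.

0.4365

By Bayes' theorem, P(k | x) = π_k f_k(x) / Σ_j π_j f_j(x).
Evaluate each component's likelihood at the observed value:
  L_I = 1.76969e-05
  L_II = 0.123967
  L_III = 0.119123
  L_IV = 0.114827
Prior × likelihood for each component:
  π_I·L_I = 0.19 × 1.76969e-05 = 3.36241e-06
  π_II·L_II = 0.11 × 0.123967 = 0.0136363
  π_III·L_III = 0.35 × 0.119123 = 0.0416932
  π_IV·L_IV = 0.35 × 0.114827 = 0.0401896
Marginal: 3.36241e-06 + 0.0136363 + 0.0416932 + 0.0401896 = 0.0955225
P(Process III | the observation) = 0.0416932 / 0.0955225 ≈ 0.4365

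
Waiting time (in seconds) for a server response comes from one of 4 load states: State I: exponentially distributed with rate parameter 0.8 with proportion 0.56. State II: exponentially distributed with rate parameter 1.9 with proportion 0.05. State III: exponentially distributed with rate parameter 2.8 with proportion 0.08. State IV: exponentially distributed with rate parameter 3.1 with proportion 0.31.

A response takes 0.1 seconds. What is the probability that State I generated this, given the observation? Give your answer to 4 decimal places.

0.3027

The responsibility of component k is P(Z=k) f_k(x) divided by Σ_j P(Z=j) f_j(x).
Evaluate each component's likelihood at the observed value:
  f_I = 0.8·e^(−0.8·0.1) = 0.8·e^(−0.0800) = 0.738493
  f_II = 1.9·e^(−1.9·0.1) = 1.9·e^(−0.1900) = 1.57122
  f_III = 2.8·e^(−2.8·0.1) = 2.8·e^(−0.2800) = 2.11619
  f_IV = 3.1·e^(−3.1·0.1) = 3.1·e^(−0.3100) = 2.27369
Weight by the priors:
  P(Z=I)·f_I = 0.56 × 0.738493 = 0.413556
  P(Z=II)·f_II = 0.05 × 1.57122 = 0.0785611
  P(Z=III)·f_III = 0.08 × 2.11619 = 0.169296
  P(Z=IV)·f_IV = 0.31 × 2.27369 = 0.704843
Marginal: 0.413556 + 0.0785611 + 0.169296 + 0.704843 = 1.36626
P(State I | the observation) = 0.413556 / 1.36626 ≈ 0.3027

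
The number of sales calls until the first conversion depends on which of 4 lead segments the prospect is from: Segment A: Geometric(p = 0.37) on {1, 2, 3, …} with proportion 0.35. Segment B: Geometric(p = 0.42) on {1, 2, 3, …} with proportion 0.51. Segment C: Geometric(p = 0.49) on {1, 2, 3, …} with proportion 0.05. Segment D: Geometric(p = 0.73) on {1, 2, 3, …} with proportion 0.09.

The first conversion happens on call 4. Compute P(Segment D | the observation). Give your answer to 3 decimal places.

P(component k | x) = π_k·f_k(x) / marginal(x), where marginal(x) = Σ_j π_j·f_j(x).
Geometric probabilities:
  L_A = 0.0925174
  L_B = 0.081947
  L_C = 0.064999
  L_D = 0.0143686
Multiply by the mixture weights:
  π_A·L_A = 0.35 × 0.0925174 = 0.0323811
  π_B·L_B = 0.51 × 0.081947 = 0.041793
  π_C·L_C = 0.05 × 0.064999 = 0.00324995
  π_D·L_D = 0.09 × 0.0143686 = 0.00129317
Evidence: 0.0323811 + 0.041793 + 0.00324995 + 0.00129317 = 0.0787172
P(Segment D | the observation) = 0.00129317 / 0.0787172 ≈ 0.016

0.016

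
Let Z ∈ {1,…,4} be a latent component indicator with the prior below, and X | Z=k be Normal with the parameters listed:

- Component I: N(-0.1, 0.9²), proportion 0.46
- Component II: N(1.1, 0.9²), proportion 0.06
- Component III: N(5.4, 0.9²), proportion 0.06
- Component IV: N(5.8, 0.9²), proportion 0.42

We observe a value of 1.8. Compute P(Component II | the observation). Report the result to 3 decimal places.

0.472

P(component k | x) = π_k·f_k(x) / marginal(x), where marginal(x) = Σ_j π_j·f_j(x).
Normal densities:
  L_I = (1/(0.9·√(2π)))·exp(−(1.8−-0.1)²/(2·0.9²)) = 0.443269·exp(-2.22840) = 0.0477406
  L_II = (1/(0.9·√(2π)))·exp(−(1.8−1.1)²/(2·0.9²)) = 0.443269·exp(-0.30247) = 0.327572
  L_III = (1/(0.9·√(2π)))·exp(−(1.8−5.4)²/(2·0.9²)) = 0.443269·exp(-8.00000) = 0.0001487
  L_IV = (1/(0.9·√(2π)))·exp(−(1.8−5.8)²/(2·0.9²)) = 0.443269·exp(-9.87654) = 2.27688e-05
Unnormalised posteriors:
  π_I·L_I = 0.46 × 0.0477406 = 0.0219607
  π_II·L_II = 0.06 × 0.327572 = 0.0196543
  π_III·L_III = 0.06 × 0.0001487 = 8.92202e-06
  π_IV·L_IV = 0.42 × 2.27688e-05 = 9.56288e-06
Evidence: 0.0219607 + 0.0196543 + 8.92202e-06 + 9.56288e-06 = 0.0416335
P(Component II | x) = 0.0196543 / 0.0416335 ≈ 0.472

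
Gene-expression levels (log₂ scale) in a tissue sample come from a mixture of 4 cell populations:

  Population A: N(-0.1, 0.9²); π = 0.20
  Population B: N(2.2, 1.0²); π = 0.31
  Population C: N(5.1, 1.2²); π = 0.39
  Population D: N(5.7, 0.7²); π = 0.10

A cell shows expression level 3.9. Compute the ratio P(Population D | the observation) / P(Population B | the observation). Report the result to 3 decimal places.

0.072

Posterior odds = (π_i f_i(x)) / (π_j f_j(x)); the normalising sum cancels.
Normal densities:
  f_A = (1/(0.9·√(2π)))·exp(−(3.9−-0.1)²/(2·0.9²)) = 0.443269·exp(-9.87654) = 2.27688e-05
  f_B = (1/(1.0·√(2π)))·exp(−(3.9−2.2)²/(2·1.0²)) = 0.398942·exp(-1.44500) = 0.0940491
  f_C = (1/(1.2·√(2π)))·exp(−(3.9−5.1)²/(2·1.2²)) = 0.332452·exp(-0.50000) = 0.201642
  f_D = (1/(0.7·√(2π)))·exp(−(3.9−5.7)²/(2·0.7²)) = 0.569918·exp(-3.30612) = 0.0208921
Odds = (0.10/0.31) × (0.0208921/0.0940491) = 0.322581 × 0.22214 ≈ 0.072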